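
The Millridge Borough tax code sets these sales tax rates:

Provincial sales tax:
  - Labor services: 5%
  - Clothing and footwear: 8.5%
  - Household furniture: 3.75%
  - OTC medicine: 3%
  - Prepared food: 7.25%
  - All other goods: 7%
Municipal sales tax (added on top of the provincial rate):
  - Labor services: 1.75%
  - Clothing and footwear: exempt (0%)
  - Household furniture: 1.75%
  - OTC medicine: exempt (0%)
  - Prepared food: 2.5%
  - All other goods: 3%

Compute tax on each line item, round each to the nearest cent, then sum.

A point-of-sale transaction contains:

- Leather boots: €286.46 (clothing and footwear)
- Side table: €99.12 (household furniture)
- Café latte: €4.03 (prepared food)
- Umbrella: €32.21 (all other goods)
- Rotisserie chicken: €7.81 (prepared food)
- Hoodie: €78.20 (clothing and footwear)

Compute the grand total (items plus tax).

€548.65

Leather boots €286.46: clothing and footwear → 8.5% + 0% municipal = 8.5% → €24.35
Side table €99.12: household furniture → 3.75% + 1.75% municipal = 5.5% → €5.45
Café latte €4.03: prepared food → 7.25% + 2.5% municipal = 9.75% → €0.39
Umbrella €32.21: all other goods → 7% + 3% municipal = 10% → €3.22
Rotisserie chicken €7.81: prepared food → 7.25% + 2.5% municipal = 9.75% → €0.76
Hoodie €78.20: clothing and footwear → 8.5% + 0% municipal = 8.5% → €6.65
Subtotal = €507.83; tax = €40.82; total due = €548.65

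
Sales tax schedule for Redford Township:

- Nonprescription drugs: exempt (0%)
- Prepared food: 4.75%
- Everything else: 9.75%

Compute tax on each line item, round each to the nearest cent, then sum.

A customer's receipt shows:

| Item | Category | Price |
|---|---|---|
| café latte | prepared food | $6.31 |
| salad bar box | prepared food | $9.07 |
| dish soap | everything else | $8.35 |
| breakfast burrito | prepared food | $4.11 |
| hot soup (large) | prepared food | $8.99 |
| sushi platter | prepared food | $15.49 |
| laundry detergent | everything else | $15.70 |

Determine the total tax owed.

Café latte $6.31: prepared food → 4.75% → $0.30
Salad bar box $9.07: prepared food → 4.75% → $0.43
Dish soap $8.35: everything else → 9.75% → $0.81
Breakfast burrito $4.11: prepared food → 4.75% → $0.20
Hot soup (large) $8.99: prepared food → 4.75% → $0.43
Sushi platter $15.49: prepared food → 4.75% → $0.74
Laundry detergent $15.70: everything else → 9.75% → $1.53
Total tax = $0.30 + $0.43 + $0.81 + $0.20 + $0.43 + $0.74 + $1.53 = $4.44

$4.44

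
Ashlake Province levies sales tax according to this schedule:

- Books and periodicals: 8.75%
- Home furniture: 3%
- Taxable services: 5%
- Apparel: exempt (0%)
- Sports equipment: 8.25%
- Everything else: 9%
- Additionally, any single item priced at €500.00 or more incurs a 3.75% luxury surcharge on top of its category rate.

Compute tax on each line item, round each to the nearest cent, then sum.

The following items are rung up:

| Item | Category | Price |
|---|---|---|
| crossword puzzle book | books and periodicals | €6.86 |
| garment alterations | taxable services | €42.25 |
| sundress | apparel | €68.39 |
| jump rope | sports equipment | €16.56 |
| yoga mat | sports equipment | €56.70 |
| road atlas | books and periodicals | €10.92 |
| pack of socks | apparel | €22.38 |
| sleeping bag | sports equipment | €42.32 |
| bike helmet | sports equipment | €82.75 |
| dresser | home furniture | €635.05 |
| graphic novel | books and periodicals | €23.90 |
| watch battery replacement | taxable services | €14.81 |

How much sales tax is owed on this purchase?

Crossword puzzle book €6.86: books and periodicals → 8.75% → €0.60
Garment alterations €42.25: taxable services → 5% → €2.11
Sundress €68.39: apparel → 0% → €0.00
Jump rope €16.56: sports equipment → 8.25% → €1.37
Yoga mat €56.70: sports equipment → 8.25% → €4.68
Road atlas €10.92: books and periodicals → 8.75% → €0.96
Pack of socks €22.38: apparel → 0% → €0.00
Sleeping bag €42.32: sports equipment → 8.25% → €3.49
Bike helmet €82.75: sports equipment → 8.25% → €6.83
Dresser €635.05: home furniture → 3% + 3.75% surcharge = 6.75% → €42.87
Graphic novel €23.90: books and periodicals → 8.75% → €2.09
Watch battery replacement €14.81: taxable services → 5% → €0.74
Total tax = €0.60 + €2.11 + €1.37 + €4.68 + €0.96 + €3.49 + €6.83 + €42.87 + €2.09 + €0.74 = €65.74

€65.74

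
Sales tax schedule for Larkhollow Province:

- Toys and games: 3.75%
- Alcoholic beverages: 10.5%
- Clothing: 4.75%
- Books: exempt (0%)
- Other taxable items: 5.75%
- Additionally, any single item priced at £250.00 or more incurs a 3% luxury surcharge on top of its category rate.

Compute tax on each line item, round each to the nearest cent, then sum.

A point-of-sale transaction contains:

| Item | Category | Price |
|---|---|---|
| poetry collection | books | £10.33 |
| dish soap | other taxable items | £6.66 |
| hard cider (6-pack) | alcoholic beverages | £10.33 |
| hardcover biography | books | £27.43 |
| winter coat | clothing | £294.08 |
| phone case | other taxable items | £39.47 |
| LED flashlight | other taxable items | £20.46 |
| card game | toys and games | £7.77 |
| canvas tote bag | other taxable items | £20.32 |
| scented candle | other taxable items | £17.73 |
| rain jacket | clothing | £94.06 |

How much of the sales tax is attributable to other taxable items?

Dish soap £6.66: other taxable items → 5.75% → £0.38
Phone case £39.47: other taxable items → 5.75% → £2.27
LED flashlight £20.46: other taxable items → 5.75% → £1.18
Canvas tote bag £20.32: other taxable items → 5.75% → £1.17
Scented candle £17.73: other taxable items → 5.75% → £1.02
Tax on other taxable items = £0.38 + £2.27 + £1.18 + £1.17 + £1.02 = £6.02

£6.02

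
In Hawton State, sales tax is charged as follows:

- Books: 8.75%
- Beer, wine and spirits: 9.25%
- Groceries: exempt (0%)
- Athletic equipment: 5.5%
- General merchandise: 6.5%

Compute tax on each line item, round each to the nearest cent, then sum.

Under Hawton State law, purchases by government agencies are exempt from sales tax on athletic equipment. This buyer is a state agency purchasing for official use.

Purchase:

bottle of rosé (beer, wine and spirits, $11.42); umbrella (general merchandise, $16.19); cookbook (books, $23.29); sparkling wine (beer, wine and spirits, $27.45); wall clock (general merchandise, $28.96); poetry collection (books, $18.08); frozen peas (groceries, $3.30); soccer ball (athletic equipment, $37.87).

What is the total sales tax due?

Bottle of rosé $11.42: beer, wine and spirits → 9.25% → $1.06
Umbrella $16.19: general merchandise → 6.5% → $1.05
Cookbook $23.29: books → 8.75% → $2.04
Sparkling wine $27.45: beer, wine and spirits → 9.25% → $2.54
Wall clock $28.96: general merchandise → 6.5% → $1.88
Poetry collection $18.08: books → 8.75% → $1.58
Frozen peas $3.30: groceries → 0% → $0.00
Soccer ball $37.87: athletic equipment, buyer-exempt → 0% → $0.00
Total tax = $1.06 + $1.05 + $2.04 + $2.54 + $1.88 + $1.58 = $10.15

$10.15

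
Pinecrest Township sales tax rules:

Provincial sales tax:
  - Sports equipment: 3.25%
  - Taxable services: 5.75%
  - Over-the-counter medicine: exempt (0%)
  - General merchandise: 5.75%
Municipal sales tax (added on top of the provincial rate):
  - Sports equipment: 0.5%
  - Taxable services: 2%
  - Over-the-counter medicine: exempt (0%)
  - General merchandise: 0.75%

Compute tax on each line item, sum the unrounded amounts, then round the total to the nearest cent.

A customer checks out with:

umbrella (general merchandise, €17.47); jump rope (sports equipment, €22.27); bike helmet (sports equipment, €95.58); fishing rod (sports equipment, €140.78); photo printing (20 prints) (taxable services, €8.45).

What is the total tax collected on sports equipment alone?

Jump rope €22.27: sports equipment → 3.25% + 0.5% municipal = 3.75% → €0.835125
Bike helmet €95.58: sports equipment → 3.25% + 0.5% municipal = 3.75% → €3.58425
Fishing rod €140.78: sports equipment → 3.25% + 0.5% municipal = 3.75% → €5.27925
Tax on sports equipment: unrounded sum = €9.698625 → €9.70

€9.70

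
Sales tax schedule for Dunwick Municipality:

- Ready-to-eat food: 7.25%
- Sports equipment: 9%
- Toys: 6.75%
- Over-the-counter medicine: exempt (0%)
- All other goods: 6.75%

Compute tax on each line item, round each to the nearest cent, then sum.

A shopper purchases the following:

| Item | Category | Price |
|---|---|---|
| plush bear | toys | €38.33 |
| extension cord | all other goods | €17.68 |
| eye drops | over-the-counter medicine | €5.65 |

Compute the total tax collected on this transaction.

Plush bear €38.33: toys → 6.75% → €2.59
Extension cord €17.68: all other goods → 6.75% → €1.19
Eye drops €5.65: over-the-counter medicine → 0% → €0.00
Total tax = €2.59 + €1.19 = €3.78

€3.78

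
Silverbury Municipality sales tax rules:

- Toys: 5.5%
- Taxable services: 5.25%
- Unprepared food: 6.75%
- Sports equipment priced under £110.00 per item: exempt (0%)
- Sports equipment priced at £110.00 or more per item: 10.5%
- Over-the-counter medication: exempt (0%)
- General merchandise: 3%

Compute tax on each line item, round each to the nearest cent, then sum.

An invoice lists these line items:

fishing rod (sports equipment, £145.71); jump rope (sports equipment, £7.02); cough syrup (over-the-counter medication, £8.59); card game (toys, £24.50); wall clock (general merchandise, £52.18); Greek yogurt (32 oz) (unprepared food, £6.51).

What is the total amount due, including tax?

Fishing rod £145.71: sports equipment, £110.00 or more → 10.5% → £15.30
Jump rope £7.02: sports equipment, under £110.00 → 0% → £0.00
Cough syrup £8.59: over-the-counter medication → 0% → £0.00
Card game £24.50: toys → 5.5% → £1.35
Wall clock £52.18: general merchandise → 3% → £1.57
Greek yogurt (32 oz) £6.51: unprepared food → 6.75% → £0.44
Subtotal = £244.51; tax = £18.66; total due = £263.17

£263.17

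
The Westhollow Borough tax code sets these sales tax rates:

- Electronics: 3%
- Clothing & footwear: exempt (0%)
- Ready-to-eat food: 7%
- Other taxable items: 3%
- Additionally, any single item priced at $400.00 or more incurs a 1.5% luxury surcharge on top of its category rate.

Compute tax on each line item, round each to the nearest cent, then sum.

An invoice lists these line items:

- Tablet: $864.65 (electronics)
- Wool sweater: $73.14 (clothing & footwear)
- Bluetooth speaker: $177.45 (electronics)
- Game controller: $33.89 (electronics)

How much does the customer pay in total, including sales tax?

$1194.38

Tablet $864.65: electronics → 3% + 1.5% surcharge = 4.5% → $38.91
Wool sweater $73.14: clothing & footwear → 0% → $0.00
Bluetooth speaker $177.45: electronics → 3% → $5.32
Game controller $33.89: electronics → 3% → $1.02
Subtotal = $1149.13; tax = $45.25; total due = $1194.38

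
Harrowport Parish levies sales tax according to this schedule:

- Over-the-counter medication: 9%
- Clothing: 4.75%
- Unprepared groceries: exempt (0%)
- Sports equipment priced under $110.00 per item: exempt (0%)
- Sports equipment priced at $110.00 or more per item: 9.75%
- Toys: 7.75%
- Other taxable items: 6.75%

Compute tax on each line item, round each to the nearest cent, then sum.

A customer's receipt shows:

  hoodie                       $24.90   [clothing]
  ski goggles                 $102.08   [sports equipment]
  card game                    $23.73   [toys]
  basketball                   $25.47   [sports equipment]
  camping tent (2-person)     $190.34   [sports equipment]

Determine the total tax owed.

$21.58

Hoodie $24.90: clothing → 4.75% → $1.18
Ski goggles $102.08: sports equipment, under $110.00 → 0% → $0.00
Card game $23.73: toys → 7.75% → $1.84
Basketball $25.47: sports equipment, under $110.00 → 0% → $0.00
Camping tent (2-person) $190.34: sports equipment, $110.00 or more → 9.75% → $18.56
Total tax = $1.18 + $1.84 + $18.56 = $21.58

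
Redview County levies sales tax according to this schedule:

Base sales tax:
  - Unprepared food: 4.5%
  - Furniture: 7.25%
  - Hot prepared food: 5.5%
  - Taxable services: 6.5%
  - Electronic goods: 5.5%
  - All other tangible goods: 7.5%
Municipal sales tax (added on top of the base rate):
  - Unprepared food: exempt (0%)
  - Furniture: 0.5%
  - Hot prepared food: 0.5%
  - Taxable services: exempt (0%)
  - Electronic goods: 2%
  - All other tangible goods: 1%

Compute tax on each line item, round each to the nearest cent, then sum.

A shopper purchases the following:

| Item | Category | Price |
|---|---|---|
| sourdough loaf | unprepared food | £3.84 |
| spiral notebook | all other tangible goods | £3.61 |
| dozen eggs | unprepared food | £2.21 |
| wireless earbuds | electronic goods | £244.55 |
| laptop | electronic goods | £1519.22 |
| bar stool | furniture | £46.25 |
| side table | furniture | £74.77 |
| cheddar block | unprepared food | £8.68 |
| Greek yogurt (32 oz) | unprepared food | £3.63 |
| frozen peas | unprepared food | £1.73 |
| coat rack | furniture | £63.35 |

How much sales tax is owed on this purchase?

Sourdough loaf £3.84: unprepared food → 4.5% + 0% municipal = 4.5% → £0.17
Spiral notebook £3.61: all other tangible goods → 7.5% + 1% municipal = 8.5% → £0.31
Dozen eggs £2.21: unprepared food → 4.5% + 0% municipal = 4.5% → £0.10
Wireless earbuds £244.55: electronic goods → 5.5% + 2% municipal = 7.5% → £18.34
Laptop £1519.22: electronic goods → 5.5% + 2% municipal = 7.5% → £113.94
Bar stool £46.25: furniture → 7.25% + 0.5% municipal = 7.75% → £3.58
Side table £74.77: furniture → 7.25% + 0.5% municipal = 7.75% → £5.79
Cheddar block £8.68: unprepared food → 4.5% + 0% municipal = 4.5% → £0.39
Greek yogurt (32 oz) £3.63: unprepared food → 4.5% + 0% municipal = 4.5% → £0.16
Frozen peas £1.73: unprepared food → 4.5% + 0% municipal = 4.5% → £0.08
Coat rack £63.35: furniture → 7.25% + 0.5% municipal = 7.75% → £4.91
Total tax = £0.17 + £0.31 + £0.10 + £18.34 + £113.94 + £3.58 + £5.79 + £0.39 + £0.16 + £0.08 + £4.91 = £147.77

£147.77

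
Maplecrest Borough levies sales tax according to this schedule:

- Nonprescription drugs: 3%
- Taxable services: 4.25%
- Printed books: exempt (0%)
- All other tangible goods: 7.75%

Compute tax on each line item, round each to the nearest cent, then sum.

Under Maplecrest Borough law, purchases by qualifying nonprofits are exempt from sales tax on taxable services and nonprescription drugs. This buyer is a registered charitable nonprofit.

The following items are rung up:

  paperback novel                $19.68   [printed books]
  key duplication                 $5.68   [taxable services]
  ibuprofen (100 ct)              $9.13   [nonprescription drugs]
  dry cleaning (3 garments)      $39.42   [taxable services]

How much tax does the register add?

$0.00

Paperback novel $19.68: printed books → 0% → $0.00
Key duplication $5.68: taxable services, buyer-exempt → 0% → $0.00
Ibuprofen (100 ct) $9.13: nonprescription drugs, buyer-exempt → 0% → $0.00
Dry cleaning (3 garments) $39.42: taxable services, buyer-exempt → 0% → $0.00
Total tax = $0.00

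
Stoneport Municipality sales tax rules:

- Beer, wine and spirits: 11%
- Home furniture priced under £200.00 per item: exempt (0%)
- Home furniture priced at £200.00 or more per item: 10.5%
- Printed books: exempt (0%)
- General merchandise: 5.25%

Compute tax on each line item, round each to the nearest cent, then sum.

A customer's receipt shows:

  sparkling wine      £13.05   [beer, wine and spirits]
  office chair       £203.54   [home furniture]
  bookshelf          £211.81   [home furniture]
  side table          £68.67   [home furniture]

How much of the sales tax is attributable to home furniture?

Office chair £203.54: home furniture, £200.00 or more → 10.5% → £21.37
Bookshelf £211.81: home furniture, £200.00 or more → 10.5% → £22.24
Side table £68.67: home furniture, under £200.00 → 0% → £0.00
Tax on home furniture = £21.37 + £22.24 + £0.00 = £43.61

£43.61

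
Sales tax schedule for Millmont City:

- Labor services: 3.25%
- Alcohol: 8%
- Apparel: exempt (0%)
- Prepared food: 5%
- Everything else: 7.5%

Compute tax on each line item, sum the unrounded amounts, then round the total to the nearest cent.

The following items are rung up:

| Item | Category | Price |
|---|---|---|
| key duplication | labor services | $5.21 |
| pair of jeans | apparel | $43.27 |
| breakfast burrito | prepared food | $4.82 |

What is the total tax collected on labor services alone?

$0.17

Key duplication $5.21: labor services → 3.25% → $0.169325
Tax on labor services: unrounded sum = $0.169325 → $0.17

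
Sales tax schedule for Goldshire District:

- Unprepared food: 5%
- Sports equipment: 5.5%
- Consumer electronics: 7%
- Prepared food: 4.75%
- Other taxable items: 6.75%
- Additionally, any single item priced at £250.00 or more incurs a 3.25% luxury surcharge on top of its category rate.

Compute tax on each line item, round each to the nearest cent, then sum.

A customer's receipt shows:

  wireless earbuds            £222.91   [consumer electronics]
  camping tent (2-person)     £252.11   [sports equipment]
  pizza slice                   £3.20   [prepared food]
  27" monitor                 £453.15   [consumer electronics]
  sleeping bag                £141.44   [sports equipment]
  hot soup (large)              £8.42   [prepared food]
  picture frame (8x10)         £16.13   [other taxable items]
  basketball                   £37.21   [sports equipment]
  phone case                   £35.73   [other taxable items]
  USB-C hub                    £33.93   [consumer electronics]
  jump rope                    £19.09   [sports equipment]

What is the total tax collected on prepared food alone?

£0.55

Pizza slice £3.20: prepared food → 4.75% → £0.15
Hot soup (large) £8.42: prepared food → 4.75% → £0.40
Tax on prepared food = £0.15 + £0.40 = £0.55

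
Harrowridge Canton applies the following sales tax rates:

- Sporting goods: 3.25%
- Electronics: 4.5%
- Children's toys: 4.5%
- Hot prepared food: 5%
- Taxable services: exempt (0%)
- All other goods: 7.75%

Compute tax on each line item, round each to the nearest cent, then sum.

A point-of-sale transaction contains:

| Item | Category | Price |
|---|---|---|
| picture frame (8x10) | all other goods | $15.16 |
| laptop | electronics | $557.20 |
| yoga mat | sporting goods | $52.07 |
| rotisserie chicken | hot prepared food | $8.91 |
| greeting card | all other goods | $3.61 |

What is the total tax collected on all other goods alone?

Picture frame (8x10) $15.16: all other goods → 7.75% → $1.17
Greeting card $3.61: all other goods → 7.75% → $0.28
Tax on all other goods = $1.17 + $0.28 = $1.45

$1.45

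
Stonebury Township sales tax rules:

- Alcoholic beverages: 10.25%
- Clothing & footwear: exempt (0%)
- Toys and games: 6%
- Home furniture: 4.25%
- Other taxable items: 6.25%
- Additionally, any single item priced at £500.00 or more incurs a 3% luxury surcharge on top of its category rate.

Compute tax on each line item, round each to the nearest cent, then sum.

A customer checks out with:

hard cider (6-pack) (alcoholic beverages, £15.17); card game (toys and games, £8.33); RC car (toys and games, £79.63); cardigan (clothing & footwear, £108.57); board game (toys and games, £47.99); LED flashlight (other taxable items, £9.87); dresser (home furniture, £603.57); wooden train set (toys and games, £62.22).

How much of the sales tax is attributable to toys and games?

Card game £8.33: toys and games → 6% → £0.50
RC car £79.63: toys and games → 6% → £4.78
Board game £47.99: toys and games → 6% → £2.88
Wooden train set £62.22: toys and games → 6% → £3.73
Tax on toys and games = £0.50 + £4.78 + £2.88 + £3.73 = £11.89

£11.89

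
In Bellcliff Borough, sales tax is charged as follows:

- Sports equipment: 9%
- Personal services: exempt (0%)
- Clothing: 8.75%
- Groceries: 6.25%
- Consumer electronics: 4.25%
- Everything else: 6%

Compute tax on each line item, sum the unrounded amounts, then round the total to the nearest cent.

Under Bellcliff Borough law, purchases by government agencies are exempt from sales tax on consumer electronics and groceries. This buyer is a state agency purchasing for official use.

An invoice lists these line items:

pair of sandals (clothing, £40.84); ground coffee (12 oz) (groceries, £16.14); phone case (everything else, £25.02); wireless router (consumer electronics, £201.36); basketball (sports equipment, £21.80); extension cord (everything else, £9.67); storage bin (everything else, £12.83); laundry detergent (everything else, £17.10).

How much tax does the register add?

Pair of sandals £40.84: clothing → 8.75% → £3.5735
Ground coffee (12 oz) £16.14: groceries, buyer-exempt → 0% → £0.00
Phone case £25.02: everything else → 6% → £1.5012
Wireless router £201.36: consumer electronics, buyer-exempt → 0% → £0.00
Basketball £21.80: sports equipment → 9% → £1.962
Extension cord £9.67: everything else → 6% → £0.5802
Storage bin £12.83: everything else → 6% → £0.7698
Laundry detergent £17.10: everything else → 6% → £1.026
Unrounded tax sum = £9.4127 → £9.41

£9.41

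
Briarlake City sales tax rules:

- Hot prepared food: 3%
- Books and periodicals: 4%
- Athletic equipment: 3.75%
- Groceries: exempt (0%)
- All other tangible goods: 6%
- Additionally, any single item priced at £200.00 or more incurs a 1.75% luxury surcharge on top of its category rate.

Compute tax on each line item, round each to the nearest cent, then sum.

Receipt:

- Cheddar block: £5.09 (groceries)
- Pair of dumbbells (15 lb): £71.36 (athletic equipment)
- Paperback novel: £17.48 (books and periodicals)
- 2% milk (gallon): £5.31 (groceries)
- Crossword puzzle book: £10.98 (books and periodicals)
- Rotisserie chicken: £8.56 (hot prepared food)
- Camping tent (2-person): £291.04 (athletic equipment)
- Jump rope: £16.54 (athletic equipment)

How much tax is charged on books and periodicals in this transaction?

Paperback novel £17.48: books and periodicals → 4% → £0.70
Crossword puzzle book £10.98: books and periodicals → 4% → £0.44
Tax on books and periodicals = £0.70 + £0.44 = £1.14

£1.14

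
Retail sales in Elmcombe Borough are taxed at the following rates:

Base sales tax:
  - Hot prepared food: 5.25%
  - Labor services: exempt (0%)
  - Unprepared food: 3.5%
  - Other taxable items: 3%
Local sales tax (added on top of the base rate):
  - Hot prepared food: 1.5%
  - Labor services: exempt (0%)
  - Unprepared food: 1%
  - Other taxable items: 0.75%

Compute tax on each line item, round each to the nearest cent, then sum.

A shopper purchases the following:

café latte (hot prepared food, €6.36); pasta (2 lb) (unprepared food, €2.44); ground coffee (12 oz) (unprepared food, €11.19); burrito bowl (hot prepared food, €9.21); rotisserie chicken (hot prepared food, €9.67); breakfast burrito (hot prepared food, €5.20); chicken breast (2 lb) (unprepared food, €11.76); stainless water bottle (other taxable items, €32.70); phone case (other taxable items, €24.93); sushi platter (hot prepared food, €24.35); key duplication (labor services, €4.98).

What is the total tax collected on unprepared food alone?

Pasta (2 lb) €2.44: unprepared food → 3.5% + 1% local = 4.5% → €0.11
Ground coffee (12 oz) €11.19: unprepared food → 3.5% + 1% local = 4.5% → €0.50
Chicken breast (2 lb) €11.76: unprepared food → 3.5% + 1% local = 4.5% → €0.53
Tax on unprepared food = €0.11 + €0.50 + €0.53 = €1.14

€1.14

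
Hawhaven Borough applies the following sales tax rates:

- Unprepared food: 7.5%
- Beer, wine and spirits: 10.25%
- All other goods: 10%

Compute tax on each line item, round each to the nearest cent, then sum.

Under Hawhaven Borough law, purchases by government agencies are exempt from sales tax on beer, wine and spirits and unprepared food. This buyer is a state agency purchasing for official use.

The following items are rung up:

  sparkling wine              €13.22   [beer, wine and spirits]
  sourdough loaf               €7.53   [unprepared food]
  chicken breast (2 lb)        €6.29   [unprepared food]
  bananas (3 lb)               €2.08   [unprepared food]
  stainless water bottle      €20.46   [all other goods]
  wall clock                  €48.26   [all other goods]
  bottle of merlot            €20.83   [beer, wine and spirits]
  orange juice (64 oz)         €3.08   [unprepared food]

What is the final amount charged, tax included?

€128.63

Sparkling wine €13.22: beer, wine and spirits, buyer-exempt → 0% → €0.00
Sourdough loaf €7.53: unprepared food, buyer-exempt → 0% → €0.00
Chicken breast (2 lb) €6.29: unprepared food, buyer-exempt → 0% → €0.00
Bananas (3 lb) €2.08: unprepared food, buyer-exempt → 0% → €0.00
Stainless water bottle €20.46: all other goods → 10% → €2.05
Wall clock €48.26: all other goods → 10% → €4.83
Bottle of merlot €20.83: beer, wine and spirits, buyer-exempt → 0% → €0.00
Orange juice (64 oz) €3.08: unprepared food, buyer-exempt → 0% → €0.00
Subtotal = €121.75; tax = €6.88; total due = €128.63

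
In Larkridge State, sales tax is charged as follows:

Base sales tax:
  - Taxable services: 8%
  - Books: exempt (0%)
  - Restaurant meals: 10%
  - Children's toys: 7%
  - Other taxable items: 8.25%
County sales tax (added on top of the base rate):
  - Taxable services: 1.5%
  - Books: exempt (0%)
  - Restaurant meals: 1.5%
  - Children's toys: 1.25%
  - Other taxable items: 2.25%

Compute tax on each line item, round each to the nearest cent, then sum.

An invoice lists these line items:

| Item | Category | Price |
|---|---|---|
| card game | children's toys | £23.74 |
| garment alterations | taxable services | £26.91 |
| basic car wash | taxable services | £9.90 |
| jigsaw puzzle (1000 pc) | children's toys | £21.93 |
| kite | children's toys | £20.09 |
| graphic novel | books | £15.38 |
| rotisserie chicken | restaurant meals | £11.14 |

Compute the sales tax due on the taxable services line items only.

£3.50

Garment alterations £26.91: taxable services → 8% + 1.5% county = 9.5% → £2.56
Basic car wash £9.90: taxable services → 8% + 1.5% county = 9.5% → £0.94
Tax on taxable services = £2.56 + £0.94 = £3.50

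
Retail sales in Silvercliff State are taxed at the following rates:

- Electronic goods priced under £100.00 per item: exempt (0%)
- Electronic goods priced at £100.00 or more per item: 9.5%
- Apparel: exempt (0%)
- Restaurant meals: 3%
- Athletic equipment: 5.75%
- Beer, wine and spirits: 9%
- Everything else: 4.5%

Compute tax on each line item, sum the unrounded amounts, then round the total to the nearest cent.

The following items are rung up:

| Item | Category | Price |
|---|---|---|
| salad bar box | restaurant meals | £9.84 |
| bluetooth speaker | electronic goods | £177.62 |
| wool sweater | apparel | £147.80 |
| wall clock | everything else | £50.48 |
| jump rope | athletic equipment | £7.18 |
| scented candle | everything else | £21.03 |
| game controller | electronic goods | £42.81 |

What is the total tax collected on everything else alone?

Wall clock £50.48: everything else → 4.5% → £2.2716
Scented candle £21.03: everything else → 4.5% → £0.94635
Tax on everything else: unrounded sum = £3.21795 → £3.22

£3.22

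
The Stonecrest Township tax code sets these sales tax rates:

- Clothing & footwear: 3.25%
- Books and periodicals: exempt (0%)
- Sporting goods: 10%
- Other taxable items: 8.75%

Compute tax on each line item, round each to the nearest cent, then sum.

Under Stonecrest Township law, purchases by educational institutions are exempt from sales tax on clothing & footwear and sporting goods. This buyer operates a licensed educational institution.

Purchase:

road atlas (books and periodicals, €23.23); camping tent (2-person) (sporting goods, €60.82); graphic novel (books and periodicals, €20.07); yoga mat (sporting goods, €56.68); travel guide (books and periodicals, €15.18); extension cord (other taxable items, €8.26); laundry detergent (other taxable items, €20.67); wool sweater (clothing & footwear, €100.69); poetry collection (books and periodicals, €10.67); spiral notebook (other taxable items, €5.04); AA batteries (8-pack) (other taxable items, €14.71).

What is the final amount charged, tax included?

€340.28

Road atlas €23.23: books and periodicals → 0% → €0.00
Camping tent (2-person) €60.82: sporting goods, buyer-exempt → 0% → €0.00
Graphic novel €20.07: books and periodicals → 0% → €0.00
Yoga mat €56.68: sporting goods, buyer-exempt → 0% → €0.00
Travel guide €15.18: books and periodicals → 0% → €0.00
Extension cord €8.26: other taxable items → 8.75% → €0.72
Laundry detergent €20.67: other taxable items → 8.75% → €1.81
Wool sweater €100.69: clothing & footwear, buyer-exempt → 0% → €0.00
Poetry collection €10.67: books and periodicals → 0% → €0.00
Spiral notebook €5.04: other taxable items → 8.75% → €0.44
AA batteries (8-pack) €14.71: other taxable items → 8.75% → €1.29
Subtotal = €336.02; tax = €4.26; total due = €340.28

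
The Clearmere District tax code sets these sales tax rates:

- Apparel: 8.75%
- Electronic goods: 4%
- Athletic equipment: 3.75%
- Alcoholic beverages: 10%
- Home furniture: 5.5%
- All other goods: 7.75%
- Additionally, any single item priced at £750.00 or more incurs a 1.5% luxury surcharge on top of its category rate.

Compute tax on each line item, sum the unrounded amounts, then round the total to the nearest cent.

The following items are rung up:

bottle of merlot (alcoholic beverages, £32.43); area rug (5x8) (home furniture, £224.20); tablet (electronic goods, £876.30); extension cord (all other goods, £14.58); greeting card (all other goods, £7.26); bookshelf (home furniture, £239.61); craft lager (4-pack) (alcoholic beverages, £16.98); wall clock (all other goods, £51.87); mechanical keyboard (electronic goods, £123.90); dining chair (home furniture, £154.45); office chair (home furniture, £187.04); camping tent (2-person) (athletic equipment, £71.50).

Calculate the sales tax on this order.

Bottle of merlot £32.43: alcoholic beverages → 10% → £3.243
Area rug (5x8) £224.20: home furniture → 5.5% → £12.331
Tablet £876.30: electronic goods → 4% + 1.5% surcharge = 5.5% → £48.1965
Extension cord £14.58: all other goods → 7.75% → £1.12995
Greeting card £7.26: all other goods → 7.75% → £0.56265
Bookshelf £239.61: home furniture → 5.5% → £13.17855
Craft lager (4-pack) £16.98: alcoholic beverages → 10% → £1.698
Wall clock £51.87: all other goods → 7.75% → £4.019925
Mechanical keyboard £123.90: electronic goods → 4% → £4.956
Dining chair £154.45: home furniture → 5.5% → £8.49475
Office chair £187.04: home furniture → 5.5% → £10.2872
Camping tent (2-person) £71.50: athletic equipment → 3.75% → £2.68125
Unrounded tax sum = £110.778775 → £110.78

£110.78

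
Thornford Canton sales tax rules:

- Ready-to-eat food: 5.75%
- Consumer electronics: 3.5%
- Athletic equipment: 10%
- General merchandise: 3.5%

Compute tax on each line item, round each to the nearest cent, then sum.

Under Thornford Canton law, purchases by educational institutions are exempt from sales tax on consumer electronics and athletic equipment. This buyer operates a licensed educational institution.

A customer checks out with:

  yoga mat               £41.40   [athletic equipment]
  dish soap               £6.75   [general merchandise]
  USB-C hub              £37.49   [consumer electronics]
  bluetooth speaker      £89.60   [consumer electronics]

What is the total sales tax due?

£0.24

Yoga mat £41.40: athletic equipment, buyer-exempt → 0% → £0.00
Dish soap £6.75: general merchandise → 3.5% → £0.24
USB-C hub £37.49: consumer electronics, buyer-exempt → 0% → £0.00
Bluetooth speaker £89.60: consumer electronics, buyer-exempt → 0% → £0.00
Total tax = £0.24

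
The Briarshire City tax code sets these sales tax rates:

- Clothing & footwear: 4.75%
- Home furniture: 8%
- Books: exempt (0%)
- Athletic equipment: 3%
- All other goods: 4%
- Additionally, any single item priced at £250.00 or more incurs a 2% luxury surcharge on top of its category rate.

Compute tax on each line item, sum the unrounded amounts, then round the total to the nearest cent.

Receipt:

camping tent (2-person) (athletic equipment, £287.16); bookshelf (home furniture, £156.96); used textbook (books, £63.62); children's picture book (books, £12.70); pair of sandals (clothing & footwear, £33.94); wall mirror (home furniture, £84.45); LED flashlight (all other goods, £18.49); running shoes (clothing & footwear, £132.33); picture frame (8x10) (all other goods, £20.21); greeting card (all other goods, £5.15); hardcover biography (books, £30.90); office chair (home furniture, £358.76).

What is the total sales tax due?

£79.20

Camping tent (2-person) £287.16: athletic equipment → 3% + 2% surcharge = 5% → £14.358
Bookshelf £156.96: home furniture → 8% → £12.5568
Used textbook £63.62: books → 0% → £0.00
Children's picture book £12.70: books → 0% → £0.00
Pair of sandals £33.94: clothing & footwear → 4.75% → £1.61215
Wall mirror £84.45: home furniture → 8% → £6.756
LED flashlight £18.49: all other goods → 4% → £0.7396
Running shoes £132.33: clothing & footwear → 4.75% → £6.285675
Picture frame (8x10) £20.21: all other goods → 4% → £0.8084
Greeting card £5.15: all other goods → 4% → £0.206
Hardcover biography £30.90: books → 0% → £0.00
Office chair £358.76: home furniture → 8% + 2% surcharge = 10% → £35.876
Unrounded tax sum = £79.198625 → £79.20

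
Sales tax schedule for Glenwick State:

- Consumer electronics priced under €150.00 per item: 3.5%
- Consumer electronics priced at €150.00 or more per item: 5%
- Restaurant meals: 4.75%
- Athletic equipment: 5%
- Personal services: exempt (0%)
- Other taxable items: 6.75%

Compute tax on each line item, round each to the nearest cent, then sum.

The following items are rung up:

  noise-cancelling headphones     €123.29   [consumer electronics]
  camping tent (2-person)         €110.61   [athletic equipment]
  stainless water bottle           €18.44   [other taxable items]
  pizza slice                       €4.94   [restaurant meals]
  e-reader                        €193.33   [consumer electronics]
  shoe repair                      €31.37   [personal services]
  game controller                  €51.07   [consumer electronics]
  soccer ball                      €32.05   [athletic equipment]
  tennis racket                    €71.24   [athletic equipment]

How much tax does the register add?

€27.94

Noise-cancelling headphones €123.29: consumer electronics, under €150.00 → 3.5% → €4.32
Camping tent (2-person) €110.61: athletic equipment → 5% → €5.53
Stainless water bottle €18.44: other taxable items → 6.75% → €1.24
Pizza slice €4.94: restaurant meals → 4.75% → €0.23
E-reader €193.33: consumer electronics, €150.00 or more → 5% → €9.67
Shoe repair €31.37: personal services → 0% → €0.00
Game controller €51.07: consumer electronics, under €150.00 → 3.5% → €1.79
Soccer ball €32.05: athletic equipment → 5% → €1.60
Tennis racket €71.24: athletic equipment → 5% → €3.56
Total tax = €4.32 + €5.53 + €1.24 + €0.23 + €9.67 + €1.79 + €1.60 + €3.56 = €27.94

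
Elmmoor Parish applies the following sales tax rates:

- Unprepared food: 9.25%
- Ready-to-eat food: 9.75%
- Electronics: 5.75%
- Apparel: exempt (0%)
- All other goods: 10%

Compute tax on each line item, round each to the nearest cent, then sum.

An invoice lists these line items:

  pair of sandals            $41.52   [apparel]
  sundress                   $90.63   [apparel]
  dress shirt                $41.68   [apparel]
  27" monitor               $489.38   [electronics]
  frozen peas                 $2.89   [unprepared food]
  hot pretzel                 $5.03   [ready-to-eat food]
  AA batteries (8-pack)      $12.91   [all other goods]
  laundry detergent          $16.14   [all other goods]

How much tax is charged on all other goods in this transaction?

$2.90

AA batteries (8-pack) $12.91: all other goods → 10% → $1.29
Laundry detergent $16.14: all other goods → 10% → $1.61
Tax on all other goods = $1.29 + $1.61 = $2.90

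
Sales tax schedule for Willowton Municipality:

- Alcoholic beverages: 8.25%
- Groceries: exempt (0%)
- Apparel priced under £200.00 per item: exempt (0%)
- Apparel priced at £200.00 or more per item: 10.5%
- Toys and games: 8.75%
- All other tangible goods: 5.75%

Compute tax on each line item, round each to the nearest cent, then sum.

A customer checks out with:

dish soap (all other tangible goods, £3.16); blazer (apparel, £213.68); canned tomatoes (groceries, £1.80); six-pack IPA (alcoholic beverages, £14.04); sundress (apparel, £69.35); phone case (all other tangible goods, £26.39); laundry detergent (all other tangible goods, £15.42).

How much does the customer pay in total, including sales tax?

Dish soap £3.16: all other tangible goods → 5.75% → £0.18
Blazer £213.68: apparel, £200.00 or more → 10.5% → £22.44
Canned tomatoes £1.80: groceries → 0% → £0.00
Six-pack IPA £14.04: alcoholic beverages → 8.25% → £1.16
Sundress £69.35: apparel, under £200.00 → 0% → £0.00
Phone case £26.39: all other tangible goods → 5.75% → £1.52
Laundry detergent £15.42: all other tangible goods → 5.75% → £0.89
Subtotal = £343.84; tax = £26.19; total due = £370.03

£370.03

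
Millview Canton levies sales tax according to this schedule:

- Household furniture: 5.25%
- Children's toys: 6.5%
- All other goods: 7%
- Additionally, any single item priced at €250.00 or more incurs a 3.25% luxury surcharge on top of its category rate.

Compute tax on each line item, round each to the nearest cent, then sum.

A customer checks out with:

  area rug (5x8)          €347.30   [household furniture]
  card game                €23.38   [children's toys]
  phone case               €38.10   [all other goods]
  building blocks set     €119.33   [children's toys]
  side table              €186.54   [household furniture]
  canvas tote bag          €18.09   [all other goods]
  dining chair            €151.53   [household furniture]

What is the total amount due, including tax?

€944.76

Area rug (5x8) €347.30: household furniture → 5.25% + 3.25% surcharge = 8.5% → €29.52
Card game €23.38: children's toys → 6.5% → €1.52
Phone case €38.10: all other goods → 7% → €2.67
Building blocks set €119.33: children's toys → 6.5% → €7.76
Side table €186.54: household furniture → 5.25% → €9.79
Canvas tote bag €18.09: all other goods → 7% → €1.27
Dining chair €151.53: household furniture → 5.25% → €7.96
Subtotal = €884.27; tax = €60.49; total due = €944.76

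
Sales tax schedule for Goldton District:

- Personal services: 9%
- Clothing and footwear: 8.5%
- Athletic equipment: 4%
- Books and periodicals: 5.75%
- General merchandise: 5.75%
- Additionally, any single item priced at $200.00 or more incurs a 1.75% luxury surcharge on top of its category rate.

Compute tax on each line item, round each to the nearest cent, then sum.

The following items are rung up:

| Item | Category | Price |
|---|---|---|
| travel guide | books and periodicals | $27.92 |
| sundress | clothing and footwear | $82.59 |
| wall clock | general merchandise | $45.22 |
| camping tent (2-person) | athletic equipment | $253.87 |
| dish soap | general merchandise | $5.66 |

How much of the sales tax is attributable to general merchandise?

$2.93

Wall clock $45.22: general merchandise → 5.75% → $2.60
Dish soap $5.66: general merchandise → 5.75% → $0.33
Tax on general merchandise = $2.60 + $0.33 = $2.93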